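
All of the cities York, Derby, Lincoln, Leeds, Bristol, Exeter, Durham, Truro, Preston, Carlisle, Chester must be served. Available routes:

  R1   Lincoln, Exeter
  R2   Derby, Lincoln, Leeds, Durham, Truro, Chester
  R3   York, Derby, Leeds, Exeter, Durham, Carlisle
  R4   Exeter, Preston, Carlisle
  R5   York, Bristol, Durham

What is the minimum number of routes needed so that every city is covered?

3

R2, R4, R5 together cover {York, Derby, Lincoln, Leeds, Bristol, Exeter, Durham, Truro, Preston, Carlisle, Chester} — every city.
No 2 of the 5 routes cover everything (all 10 pairs fall short), so 3 is minimum.
Greedy (largest uncovered first) would take R2, R3, R4, R5 — 4 routes — but 3 suffice.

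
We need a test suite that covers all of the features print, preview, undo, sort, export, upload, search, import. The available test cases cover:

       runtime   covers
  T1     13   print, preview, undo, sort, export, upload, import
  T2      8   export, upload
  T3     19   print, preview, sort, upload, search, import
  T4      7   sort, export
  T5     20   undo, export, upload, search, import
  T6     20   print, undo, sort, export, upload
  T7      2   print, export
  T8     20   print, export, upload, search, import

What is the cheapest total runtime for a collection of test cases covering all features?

32

T1, T3 cover every feature at runtime 13 + 19 = 32.
Any cover uses at least 2 test cases; among all covering selections none totals below 32.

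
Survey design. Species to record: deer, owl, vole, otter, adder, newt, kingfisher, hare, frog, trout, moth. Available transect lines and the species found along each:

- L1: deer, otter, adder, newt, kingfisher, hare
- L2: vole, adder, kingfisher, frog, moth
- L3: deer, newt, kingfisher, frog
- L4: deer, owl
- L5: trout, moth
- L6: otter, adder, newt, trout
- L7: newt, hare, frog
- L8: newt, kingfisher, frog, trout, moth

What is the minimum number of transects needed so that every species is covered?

4

L1, L2, L4, L5 together cover {deer, owl, vole, otter, adder, newt, kingfisher, hare, frog, trout, moth} — every species.
No 3 of the 8 transects cover everything (all 56 triples fall short), so 4 is minimum.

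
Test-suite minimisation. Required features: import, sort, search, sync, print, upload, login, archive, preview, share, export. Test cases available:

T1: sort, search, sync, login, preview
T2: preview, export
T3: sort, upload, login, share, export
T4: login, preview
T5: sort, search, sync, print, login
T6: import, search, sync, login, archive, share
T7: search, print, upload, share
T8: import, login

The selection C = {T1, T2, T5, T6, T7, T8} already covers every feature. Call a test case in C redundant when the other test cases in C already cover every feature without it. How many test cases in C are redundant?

3

Drop T1: the rest still cover every feature — redundant.
Drop T2: export uncovered — not redundant.
Drop T5: the rest still cover every feature — redundant.
Drop T6: archive uncovered — not redundant.
Drop T7: upload uncovered — not redundant.
Drop T8: the rest still cover every feature — redundant.
3 redundant: T1, T5, T8.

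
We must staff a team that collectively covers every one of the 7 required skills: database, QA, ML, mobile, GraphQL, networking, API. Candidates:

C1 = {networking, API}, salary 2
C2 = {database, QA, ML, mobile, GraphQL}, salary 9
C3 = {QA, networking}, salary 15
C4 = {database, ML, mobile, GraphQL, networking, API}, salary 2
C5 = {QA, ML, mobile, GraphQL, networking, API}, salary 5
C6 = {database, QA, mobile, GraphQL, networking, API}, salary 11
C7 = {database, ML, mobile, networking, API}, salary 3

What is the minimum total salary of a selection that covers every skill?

7

C4, C5 cover every skill at salary 2 + 5 = 7.
Any cover uses at least 2 candidates; among all covering selections none totals below 7.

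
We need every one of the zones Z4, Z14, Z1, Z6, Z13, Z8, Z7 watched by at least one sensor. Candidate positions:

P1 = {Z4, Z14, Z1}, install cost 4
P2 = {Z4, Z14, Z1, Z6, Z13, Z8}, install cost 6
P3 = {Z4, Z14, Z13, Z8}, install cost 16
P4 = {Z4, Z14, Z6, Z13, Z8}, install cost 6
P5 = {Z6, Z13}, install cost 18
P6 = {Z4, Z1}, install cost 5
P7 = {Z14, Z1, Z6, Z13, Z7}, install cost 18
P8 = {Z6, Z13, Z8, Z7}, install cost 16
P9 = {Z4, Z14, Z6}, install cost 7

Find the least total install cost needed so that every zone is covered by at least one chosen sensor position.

20

P1, P8 cover every zone at install cost 4 + 16 = 20.
Any cover uses at least 2 sensor positions; among all covering selections none totals below 20.
Greedy by coverage-per-install cost would pick P2, P8 for 22 — worse than the optimum 20.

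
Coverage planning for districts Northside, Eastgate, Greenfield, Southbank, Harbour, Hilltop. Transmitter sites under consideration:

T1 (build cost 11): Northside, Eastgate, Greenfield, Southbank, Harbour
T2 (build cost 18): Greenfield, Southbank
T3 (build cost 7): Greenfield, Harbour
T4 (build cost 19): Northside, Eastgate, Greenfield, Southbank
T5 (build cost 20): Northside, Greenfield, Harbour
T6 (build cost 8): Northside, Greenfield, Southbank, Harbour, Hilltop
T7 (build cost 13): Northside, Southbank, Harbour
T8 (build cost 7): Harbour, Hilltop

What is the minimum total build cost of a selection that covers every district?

18

T1, T8 cover every district at build cost 11 + 7 = 18.
Any cover uses at least 2 transmitter sites; among all covering selections none totals below 18.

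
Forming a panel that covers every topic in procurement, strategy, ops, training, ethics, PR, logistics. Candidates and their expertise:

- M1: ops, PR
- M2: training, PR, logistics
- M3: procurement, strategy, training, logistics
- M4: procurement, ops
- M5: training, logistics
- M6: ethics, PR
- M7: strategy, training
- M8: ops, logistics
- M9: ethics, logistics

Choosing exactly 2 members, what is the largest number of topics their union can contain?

6

Choosing M1, M3 covers {procurement, strategy, ops, training, PR, logistics} — 6 topics.
No choice of 2 members does better; here ethics is left uncovered.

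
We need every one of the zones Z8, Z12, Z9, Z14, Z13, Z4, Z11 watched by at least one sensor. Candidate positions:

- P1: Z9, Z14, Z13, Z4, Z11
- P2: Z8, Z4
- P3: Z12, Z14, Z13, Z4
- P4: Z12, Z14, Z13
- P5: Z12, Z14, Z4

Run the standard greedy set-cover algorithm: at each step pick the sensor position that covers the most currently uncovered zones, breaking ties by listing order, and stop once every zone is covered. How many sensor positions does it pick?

3

Pick 1: P1 covers 5 new zones (Z9, Z14, Z13, Z4, Z11).
Pick 2: P2 covers 1 new zones (Z8).
Pick 3: P3 covers 1 new zones (Z12).
Greedy uses 3 sensor positions.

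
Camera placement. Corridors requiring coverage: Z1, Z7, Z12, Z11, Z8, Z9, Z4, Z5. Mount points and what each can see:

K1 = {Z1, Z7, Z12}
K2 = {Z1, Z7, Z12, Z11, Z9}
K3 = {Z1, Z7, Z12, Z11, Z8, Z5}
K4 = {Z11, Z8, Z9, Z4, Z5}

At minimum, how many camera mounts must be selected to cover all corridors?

K1, K4 together cover {Z1, Z7, Z12, Z11, Z8, Z9, Z4, Z5} — every corridor.
No single camera mount contains all 8 corridors, so 2 is optimal.

2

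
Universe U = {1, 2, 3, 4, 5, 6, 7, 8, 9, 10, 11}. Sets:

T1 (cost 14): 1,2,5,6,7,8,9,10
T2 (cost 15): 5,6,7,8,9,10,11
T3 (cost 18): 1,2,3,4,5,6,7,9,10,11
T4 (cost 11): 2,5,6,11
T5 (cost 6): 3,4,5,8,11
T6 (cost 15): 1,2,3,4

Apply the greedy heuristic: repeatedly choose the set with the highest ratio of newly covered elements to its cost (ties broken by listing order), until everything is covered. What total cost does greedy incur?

20

Pick 1: T5 adds 5 new (3, 4, 5, 8, 11) at cost 6 (ratio 5/6).
Pick 2: T1 adds 6 new (1, 2, 6, 7, 9, 10) at cost 14 (ratio 6/14).
Greedy total cost: 6 + 14 = 20.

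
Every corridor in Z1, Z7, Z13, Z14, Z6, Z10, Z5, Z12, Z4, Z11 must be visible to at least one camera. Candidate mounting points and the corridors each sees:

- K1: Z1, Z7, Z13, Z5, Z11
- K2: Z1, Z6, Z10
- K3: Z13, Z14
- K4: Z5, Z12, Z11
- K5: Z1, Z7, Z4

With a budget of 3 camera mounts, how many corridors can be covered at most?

Choosing K1, K2, K3 covers {Z1, Z7, Z13, Z14, Z6, Z10, Z5, Z11} — 8 corridors.
No choice of 3 camera mounts does better; here Z12, Z4 are left uncovered.

8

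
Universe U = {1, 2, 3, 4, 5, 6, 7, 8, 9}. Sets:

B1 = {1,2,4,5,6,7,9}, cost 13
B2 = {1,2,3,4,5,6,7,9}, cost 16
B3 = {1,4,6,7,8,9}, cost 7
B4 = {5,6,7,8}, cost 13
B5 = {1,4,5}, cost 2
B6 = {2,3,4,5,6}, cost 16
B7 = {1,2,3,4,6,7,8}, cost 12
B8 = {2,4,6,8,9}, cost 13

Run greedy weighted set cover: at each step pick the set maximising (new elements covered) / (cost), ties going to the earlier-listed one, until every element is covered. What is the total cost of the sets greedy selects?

21

Pick 1: B5 adds 3 new (1, 4, 5) at cost 2 (ratio 3/2).
Pick 2: B3 adds 4 new (6, 7, 8, 9) at cost 7 (ratio 4/7).
Pick 3: B7 adds 2 new (2, 3) at cost 12 (ratio 2/12).
Greedy total cost: 2 + 7 + 12 = 21.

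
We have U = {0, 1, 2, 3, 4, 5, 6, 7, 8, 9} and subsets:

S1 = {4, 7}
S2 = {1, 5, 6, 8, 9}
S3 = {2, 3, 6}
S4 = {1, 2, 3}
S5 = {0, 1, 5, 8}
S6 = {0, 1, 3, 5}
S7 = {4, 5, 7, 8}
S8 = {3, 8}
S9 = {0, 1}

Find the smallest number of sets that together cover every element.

4

S1, S2, S3, S5 together cover {0, 1, 2, 3, 4, 5, 6, 7, 8, 9} — every element.
No 3 of the 9 sets cover everything (all 84 triples fall short), so 4 is minimum.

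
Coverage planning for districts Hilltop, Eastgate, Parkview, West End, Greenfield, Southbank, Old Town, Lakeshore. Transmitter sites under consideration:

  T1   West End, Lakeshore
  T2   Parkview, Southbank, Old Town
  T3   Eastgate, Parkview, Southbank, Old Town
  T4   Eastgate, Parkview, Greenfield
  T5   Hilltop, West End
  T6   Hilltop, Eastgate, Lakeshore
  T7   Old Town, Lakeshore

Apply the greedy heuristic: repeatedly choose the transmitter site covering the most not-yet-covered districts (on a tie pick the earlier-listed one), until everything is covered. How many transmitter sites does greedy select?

4

Pick 1: T3 covers 4 new districts (Eastgate, Parkview, Southbank, Old Town).
Pick 2: T1 covers 2 new districts (West End, Lakeshore).
Pick 3: T4 covers 1 new districts (Greenfield).
Pick 4: T5 covers 1 new districts (Hilltop).
Greedy uses 4 transmitter sites.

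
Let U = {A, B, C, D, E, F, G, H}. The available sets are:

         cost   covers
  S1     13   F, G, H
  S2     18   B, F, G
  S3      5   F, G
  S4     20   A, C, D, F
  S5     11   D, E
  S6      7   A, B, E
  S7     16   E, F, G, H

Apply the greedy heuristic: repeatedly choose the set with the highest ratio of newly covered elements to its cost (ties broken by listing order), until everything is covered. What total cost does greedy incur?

Pick 1: S6 adds 3 new (A, B, E) at cost 7 (ratio 3/7).
Pick 2: S3 adds 2 new (F, G) at cost 5 (ratio 2/5).
Pick 3: S4 adds 2 new (C, D) at cost 20 (ratio 2/20).
Pick 4: S1 adds 1 new (H) at cost 13 (ratio 1/13).
Greedy total cost: 7 + 5 + 20 + 13 = 45. (The true optimum is 40, so greedy overshoots here.)

45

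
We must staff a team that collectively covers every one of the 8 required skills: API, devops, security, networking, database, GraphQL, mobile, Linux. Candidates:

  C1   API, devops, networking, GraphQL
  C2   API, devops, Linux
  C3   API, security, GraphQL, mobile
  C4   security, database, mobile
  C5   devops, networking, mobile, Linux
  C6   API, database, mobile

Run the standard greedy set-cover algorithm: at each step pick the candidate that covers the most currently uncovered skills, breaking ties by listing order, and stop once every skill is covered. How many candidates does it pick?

3

Pick 1: C1 covers 4 new skills (API, devops, networking, GraphQL).
Pick 2: C4 covers 3 new skills (security, database, mobile).
Pick 3: C2 covers 1 new skills (Linux).
Greedy uses 3 candidates.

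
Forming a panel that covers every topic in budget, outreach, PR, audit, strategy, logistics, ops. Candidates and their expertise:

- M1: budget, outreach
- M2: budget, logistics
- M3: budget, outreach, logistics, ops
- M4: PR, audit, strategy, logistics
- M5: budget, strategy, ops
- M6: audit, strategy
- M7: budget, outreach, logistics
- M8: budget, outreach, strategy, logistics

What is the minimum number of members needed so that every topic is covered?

M3, M4 together cover {budget, outreach, PR, audit, strategy, logistics, ops} — every topic.
No single member contains all 7 topics, so 2 is optimal.

2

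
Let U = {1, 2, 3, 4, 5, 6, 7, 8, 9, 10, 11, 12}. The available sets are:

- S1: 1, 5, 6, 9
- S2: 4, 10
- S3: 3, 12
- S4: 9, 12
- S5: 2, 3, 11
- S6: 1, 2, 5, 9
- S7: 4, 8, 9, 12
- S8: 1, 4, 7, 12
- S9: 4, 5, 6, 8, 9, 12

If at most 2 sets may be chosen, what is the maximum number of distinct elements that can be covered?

Choosing S5, S9 covers {2, 3, 4, 5, 6, 8, 9, 11, 12} — 9 elements.
No choice of 2 sets does better; here 1, 7, 10 are left uncovered.

9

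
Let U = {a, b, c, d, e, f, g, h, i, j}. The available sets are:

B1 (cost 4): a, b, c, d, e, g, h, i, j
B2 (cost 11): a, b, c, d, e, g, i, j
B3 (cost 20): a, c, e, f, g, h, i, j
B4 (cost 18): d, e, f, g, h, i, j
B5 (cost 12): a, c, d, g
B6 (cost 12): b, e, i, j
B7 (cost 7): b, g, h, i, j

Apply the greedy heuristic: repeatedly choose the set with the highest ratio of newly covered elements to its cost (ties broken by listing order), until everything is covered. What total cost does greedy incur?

22

Pick 1: B1 adds 9 new (a, b, c, d, e, g, h, i, j) at cost 4 (ratio 9/4).
Pick 2: B4 adds 1 new (f) at cost 18 (ratio 1/18).
Greedy total cost: 4 + 18 = 22.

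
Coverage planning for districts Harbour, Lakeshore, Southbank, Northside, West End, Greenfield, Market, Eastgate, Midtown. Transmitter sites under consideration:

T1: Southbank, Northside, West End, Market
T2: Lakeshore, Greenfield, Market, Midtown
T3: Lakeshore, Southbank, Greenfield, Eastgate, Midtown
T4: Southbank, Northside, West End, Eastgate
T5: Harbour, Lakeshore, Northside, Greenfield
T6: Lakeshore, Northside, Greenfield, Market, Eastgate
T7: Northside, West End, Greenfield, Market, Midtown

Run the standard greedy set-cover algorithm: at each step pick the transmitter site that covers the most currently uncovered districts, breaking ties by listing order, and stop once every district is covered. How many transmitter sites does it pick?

Pick 1: T3 covers 5 new districts (Lakeshore, Southbank, Greenfield, Eastgate, Midtown).
Pick 2: T1 covers 3 new districts (Northside, West End, Market).
Pick 3: T5 covers 1 new districts (Harbour).
Greedy uses 3 transmitter sites.

3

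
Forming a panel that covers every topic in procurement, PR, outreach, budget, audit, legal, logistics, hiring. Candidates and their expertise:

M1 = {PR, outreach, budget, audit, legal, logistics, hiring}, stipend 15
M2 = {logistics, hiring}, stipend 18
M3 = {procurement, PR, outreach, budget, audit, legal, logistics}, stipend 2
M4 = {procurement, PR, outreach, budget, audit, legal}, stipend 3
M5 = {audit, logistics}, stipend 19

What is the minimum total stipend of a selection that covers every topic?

M1, M3 cover every topic at stipend 15 + 2 = 17.
Any cover uses at least 2 members; among all covering selections none totals below 17.

17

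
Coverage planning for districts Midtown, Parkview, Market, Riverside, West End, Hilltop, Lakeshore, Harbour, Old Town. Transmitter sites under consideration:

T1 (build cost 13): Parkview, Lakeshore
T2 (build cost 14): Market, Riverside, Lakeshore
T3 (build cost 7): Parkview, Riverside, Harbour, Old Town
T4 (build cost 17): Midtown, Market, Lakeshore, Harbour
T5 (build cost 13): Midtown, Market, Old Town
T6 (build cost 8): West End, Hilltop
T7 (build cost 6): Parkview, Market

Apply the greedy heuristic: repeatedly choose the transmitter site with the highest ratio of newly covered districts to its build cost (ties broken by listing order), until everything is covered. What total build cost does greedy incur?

Pick 1: T3 adds 4 new (Parkview, Riverside, Harbour, Old Town) at build cost 7 (ratio 4/7).
Pick 2: T6 adds 2 new (West End, Hilltop) at build cost 8 (ratio 2/8).
Pick 3: T4 adds 3 new (Midtown, Market, Lakeshore) at build cost 17 (ratio 3/17).
Greedy total build cost: 7 + 8 + 17 = 32.

32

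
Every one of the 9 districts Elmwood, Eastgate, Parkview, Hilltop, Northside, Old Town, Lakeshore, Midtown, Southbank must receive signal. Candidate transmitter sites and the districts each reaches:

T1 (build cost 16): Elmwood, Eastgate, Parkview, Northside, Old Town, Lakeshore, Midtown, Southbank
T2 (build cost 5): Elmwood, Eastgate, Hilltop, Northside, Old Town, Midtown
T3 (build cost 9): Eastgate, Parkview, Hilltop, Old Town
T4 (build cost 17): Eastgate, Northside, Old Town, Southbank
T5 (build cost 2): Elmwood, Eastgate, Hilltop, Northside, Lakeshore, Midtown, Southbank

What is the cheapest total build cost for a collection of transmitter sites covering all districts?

T3, T5 cover every district at build cost 9 + 2 = 11.
Any cover uses at least 2 transmitter sites; among all covering selections none totals below 11.

11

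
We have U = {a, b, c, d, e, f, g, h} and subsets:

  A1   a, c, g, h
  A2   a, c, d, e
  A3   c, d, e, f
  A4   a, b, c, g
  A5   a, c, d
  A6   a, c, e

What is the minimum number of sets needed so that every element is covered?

3

A1, A3, A4 together cover {a, b, c, d, e, f, g, h} — every element.
No 2 of the 6 sets cover everything (all 15 pairs fall short), so 3 is minimum.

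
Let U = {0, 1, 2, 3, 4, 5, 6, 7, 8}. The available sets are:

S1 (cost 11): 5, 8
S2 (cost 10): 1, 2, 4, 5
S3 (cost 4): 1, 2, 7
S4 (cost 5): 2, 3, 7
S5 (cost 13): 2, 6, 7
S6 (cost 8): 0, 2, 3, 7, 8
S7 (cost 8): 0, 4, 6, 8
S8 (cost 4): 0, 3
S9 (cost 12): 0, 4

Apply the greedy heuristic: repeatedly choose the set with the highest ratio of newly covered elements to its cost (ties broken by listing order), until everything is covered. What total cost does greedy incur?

26

Pick 1: S3 adds 3 new (1, 2, 7) at cost 4 (ratio 3/4).
Pick 2: S7 adds 4 new (0, 4, 6, 8) at cost 8 (ratio 4/8).
Pick 3: S8 adds 1 new (3) at cost 4 (ratio 1/4).
Pick 4: S2 adds 1 new (5) at cost 10 (ratio 1/10).
Greedy total cost: 4 + 8 + 4 + 10 = 26. (The true optimum is 23, so greedy overshoots here.)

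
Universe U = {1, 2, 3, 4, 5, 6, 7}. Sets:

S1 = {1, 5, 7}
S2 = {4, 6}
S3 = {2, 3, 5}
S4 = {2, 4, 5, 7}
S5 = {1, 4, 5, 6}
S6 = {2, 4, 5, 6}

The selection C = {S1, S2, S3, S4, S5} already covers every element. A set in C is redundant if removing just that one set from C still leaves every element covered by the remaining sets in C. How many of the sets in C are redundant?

4

Drop S1: the rest still cover every element — redundant.
Drop S2: the rest still cover every element — redundant.
Drop S3: 3 uncovered — not redundant.
Drop S4: the rest still cover every element — redundant.
Drop S5: the rest still cover every element — redundant.
4 redundant: S1, S2, S4, S5.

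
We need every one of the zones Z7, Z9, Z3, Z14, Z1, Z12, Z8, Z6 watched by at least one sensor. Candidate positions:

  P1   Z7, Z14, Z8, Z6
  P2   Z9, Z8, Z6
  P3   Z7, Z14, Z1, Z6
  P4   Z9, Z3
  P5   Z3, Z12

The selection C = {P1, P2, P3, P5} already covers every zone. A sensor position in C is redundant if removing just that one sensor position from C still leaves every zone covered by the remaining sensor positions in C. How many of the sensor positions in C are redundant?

Drop P1: the rest still cover every zone — redundant.
Drop P2: Z9 uncovered — not redundant.
Drop P3: Z1 uncovered — not redundant.
Drop P5: Z3, Z12 uncovered — not redundant.
1 redundant: P1.

1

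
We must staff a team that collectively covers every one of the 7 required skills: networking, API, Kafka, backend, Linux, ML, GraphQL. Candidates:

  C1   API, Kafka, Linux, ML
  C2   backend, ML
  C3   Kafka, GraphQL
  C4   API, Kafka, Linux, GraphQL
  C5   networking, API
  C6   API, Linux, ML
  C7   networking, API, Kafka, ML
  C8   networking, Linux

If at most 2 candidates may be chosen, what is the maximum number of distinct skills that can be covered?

Choosing C2, C4 covers {API, Kafka, backend, Linux, ML, GraphQL} — 6 skills.
No choice of 2 candidates does better; here networking is left uncovered.

6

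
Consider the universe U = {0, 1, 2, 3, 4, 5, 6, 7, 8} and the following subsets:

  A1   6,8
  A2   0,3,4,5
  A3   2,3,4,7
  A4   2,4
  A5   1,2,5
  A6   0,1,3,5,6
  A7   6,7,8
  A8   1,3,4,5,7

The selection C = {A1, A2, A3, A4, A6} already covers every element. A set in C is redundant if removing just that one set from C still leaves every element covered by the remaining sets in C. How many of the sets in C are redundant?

Drop A1: 8 uncovered — not redundant.
Drop A2: the rest still cover every element — redundant.
Drop A3: 7 uncovered — not redundant.
Drop A4: the rest still cover every element — redundant.
Drop A6: 1 uncovered — not redundant.
2 redundant: A2, A4.

2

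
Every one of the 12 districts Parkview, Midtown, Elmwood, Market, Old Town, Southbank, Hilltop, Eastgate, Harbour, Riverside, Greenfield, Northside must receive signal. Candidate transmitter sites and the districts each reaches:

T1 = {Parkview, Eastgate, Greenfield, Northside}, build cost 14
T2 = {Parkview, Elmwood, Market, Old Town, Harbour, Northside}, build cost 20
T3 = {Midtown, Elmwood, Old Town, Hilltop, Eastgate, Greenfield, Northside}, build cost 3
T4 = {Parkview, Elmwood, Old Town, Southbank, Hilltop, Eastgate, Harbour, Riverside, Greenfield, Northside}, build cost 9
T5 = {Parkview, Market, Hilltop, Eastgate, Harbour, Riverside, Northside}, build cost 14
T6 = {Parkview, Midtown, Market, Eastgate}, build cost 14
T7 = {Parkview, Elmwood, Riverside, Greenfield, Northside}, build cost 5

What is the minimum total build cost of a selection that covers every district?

23

T4, T6 cover every district at build cost 9 + 14 = 23.
Any cover uses at least 2 transmitter sites; among all covering selections none totals below 23.
Greedy by coverage-per-build cost would pick T3, T4, T5 for 26 — worse than the optimum 23.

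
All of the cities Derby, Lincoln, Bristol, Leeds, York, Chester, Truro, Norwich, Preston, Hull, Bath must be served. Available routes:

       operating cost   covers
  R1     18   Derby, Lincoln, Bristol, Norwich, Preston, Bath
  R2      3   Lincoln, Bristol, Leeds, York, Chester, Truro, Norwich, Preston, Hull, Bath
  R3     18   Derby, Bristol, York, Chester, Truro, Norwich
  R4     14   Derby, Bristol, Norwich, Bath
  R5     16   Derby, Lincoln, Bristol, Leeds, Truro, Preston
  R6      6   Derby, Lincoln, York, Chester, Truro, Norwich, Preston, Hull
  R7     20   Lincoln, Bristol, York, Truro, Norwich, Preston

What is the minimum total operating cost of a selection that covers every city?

9

R2, R6 cover every city at operating cost 3 + 6 = 9.
Any cover uses at least 2 routes; among all covering selections none totals below 9.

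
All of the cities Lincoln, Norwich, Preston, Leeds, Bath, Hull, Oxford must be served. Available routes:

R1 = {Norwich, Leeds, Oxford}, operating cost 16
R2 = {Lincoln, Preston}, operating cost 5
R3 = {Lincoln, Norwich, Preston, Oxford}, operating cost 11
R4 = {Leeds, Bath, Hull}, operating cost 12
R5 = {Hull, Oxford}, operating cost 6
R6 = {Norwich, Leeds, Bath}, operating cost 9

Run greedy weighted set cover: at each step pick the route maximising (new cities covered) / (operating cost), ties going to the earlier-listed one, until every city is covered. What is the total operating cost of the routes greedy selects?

Pick 1: R2 adds 2 new (Lincoln, Preston) at operating cost 5 (ratio 2/5).
Pick 2: R5 adds 2 new (Hull, Oxford) at operating cost 6 (ratio 2/6).
Pick 3: R6 adds 3 new (Norwich, Leeds, Bath) at operating cost 9 (ratio 3/9).
Greedy total operating cost: 5 + 6 + 9 = 20.

20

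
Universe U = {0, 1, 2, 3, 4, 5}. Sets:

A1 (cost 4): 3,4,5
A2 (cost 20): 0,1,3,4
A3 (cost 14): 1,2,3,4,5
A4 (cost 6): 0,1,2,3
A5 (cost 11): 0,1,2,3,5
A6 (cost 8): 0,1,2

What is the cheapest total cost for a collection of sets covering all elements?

10

A1, A4 cover every element at cost 4 + 6 = 10.
Any cover uses at least 2 sets; among all covering selections none totals below 10.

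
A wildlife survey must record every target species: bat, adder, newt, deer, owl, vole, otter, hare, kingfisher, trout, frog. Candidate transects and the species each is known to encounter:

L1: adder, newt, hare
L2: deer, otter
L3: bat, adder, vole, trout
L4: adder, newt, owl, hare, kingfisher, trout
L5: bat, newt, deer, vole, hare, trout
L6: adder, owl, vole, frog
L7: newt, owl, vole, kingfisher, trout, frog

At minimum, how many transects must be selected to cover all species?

L1, L2, L3, L7 together cover {bat, adder, newt, deer, owl, vole, otter, hare, kingfisher, trout, frog} — every species.
No 3 of the 7 transects cover everything (all 35 triples fall short), so 4 is minimum.

4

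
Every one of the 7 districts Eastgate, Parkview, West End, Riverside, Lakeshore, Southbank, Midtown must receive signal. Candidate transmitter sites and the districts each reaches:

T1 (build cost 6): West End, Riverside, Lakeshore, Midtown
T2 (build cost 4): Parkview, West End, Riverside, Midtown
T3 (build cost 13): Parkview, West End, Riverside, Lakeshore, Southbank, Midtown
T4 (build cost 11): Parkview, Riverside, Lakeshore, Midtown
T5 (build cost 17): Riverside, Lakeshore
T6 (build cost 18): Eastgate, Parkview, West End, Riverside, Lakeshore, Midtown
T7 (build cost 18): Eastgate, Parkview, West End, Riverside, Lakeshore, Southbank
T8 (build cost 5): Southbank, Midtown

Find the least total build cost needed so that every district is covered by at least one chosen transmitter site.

22

T2, T7 cover every district at build cost 4 + 18 = 22.
Any cover uses at least 2 transmitter sites; among all covering selections none totals below 22.
Greedy by coverage-per-build cost would pick T2, T8, T1, T6 for 33 — worse than the optimum 22.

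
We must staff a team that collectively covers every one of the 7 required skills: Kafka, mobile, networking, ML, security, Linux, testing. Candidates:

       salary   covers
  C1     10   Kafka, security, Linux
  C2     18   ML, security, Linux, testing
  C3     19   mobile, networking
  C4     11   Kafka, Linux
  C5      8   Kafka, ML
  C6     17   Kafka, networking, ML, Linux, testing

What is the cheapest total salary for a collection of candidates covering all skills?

45

C2, C3, C5 cover every skill at salary 18 + 19 + 8 = 45.
Any cover uses at least 3 candidates; among all covering selections none totals below 45.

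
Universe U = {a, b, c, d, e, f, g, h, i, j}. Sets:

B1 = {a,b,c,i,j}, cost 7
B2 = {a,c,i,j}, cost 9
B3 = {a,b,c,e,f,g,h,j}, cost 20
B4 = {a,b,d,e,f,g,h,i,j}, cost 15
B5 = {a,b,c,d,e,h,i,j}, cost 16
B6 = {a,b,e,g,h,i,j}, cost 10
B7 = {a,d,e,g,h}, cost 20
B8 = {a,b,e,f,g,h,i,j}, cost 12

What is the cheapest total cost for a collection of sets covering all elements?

B1, B4 cover every element at cost 7 + 15 = 22.
Any cover uses at least 2 sets; among all covering selections none totals below 22.

22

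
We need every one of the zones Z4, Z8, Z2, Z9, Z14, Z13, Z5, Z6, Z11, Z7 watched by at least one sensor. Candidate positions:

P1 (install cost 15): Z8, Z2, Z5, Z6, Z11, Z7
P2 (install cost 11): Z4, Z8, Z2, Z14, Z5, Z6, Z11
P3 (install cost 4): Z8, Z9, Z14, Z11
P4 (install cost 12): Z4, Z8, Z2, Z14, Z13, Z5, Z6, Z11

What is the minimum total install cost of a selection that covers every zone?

31

P1, P3, P4 cover every zone at install cost 15 + 4 + 12 = 31.
Any cover uses at least 3 sensor positions; among all covering selections none totals below 31.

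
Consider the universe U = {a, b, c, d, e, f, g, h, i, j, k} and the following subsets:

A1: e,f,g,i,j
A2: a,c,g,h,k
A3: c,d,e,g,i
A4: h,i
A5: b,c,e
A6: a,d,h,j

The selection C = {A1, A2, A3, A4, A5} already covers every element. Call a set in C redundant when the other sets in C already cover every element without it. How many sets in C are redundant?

Drop A1: f, j uncovered — not redundant.
Drop A2: a, k uncovered — not redundant.
Drop A3: d uncovered — not redundant.
Drop A4: the rest still cover every element — redundant.
Drop A5: b uncovered — not redundant.
1 redundant: A4.

1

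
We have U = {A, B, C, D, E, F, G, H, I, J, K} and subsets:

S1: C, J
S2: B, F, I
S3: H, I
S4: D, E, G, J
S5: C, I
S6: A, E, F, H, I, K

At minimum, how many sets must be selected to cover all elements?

4

S1, S2, S4, S6 together cover {A, B, C, D, E, F, G, H, I, J, K} — every element.
No 3 of the 6 sets cover everything (all 20 triples fall short), so 4 is minimum.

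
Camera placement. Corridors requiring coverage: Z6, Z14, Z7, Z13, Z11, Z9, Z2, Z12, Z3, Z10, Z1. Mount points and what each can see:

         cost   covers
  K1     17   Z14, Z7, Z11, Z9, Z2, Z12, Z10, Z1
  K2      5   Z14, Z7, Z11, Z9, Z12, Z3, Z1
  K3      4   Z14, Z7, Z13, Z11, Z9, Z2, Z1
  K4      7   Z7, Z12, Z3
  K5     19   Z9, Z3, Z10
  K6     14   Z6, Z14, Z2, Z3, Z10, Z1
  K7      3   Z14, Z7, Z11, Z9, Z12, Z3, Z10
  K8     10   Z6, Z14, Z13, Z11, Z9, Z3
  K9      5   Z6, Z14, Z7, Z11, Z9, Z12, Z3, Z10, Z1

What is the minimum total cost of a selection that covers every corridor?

K3, K9 cover every corridor at cost 4 + 5 = 9.
Any cover uses at least 2 camera mounts; among all covering selections none totals below 9.

9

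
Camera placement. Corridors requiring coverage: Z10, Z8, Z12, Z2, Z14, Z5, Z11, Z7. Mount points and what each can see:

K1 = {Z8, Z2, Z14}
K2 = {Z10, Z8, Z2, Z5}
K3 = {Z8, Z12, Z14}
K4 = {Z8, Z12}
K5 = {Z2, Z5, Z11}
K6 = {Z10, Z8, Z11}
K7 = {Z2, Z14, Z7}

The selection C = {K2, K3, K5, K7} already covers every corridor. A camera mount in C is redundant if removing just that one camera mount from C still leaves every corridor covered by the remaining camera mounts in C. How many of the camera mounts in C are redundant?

0

Drop K2: Z10 uncovered — not redundant.
Drop K3: Z12 uncovered — not redundant.
Drop K5: Z11 uncovered — not redundant.
Drop K7: Z7 uncovered — not redundant.
None of the camera mounts in C is redundant.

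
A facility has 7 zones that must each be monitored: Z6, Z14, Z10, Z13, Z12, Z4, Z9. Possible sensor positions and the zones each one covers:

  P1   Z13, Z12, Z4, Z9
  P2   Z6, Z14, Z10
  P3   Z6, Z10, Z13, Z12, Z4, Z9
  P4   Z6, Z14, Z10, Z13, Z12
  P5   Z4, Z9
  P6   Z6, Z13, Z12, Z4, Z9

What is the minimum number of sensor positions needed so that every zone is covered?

2

P1, P2 together cover {Z6, Z14, Z10, Z13, Z12, Z4, Z9} — every zone.
No single sensor position contains all 7 zones, so 2 is optimal.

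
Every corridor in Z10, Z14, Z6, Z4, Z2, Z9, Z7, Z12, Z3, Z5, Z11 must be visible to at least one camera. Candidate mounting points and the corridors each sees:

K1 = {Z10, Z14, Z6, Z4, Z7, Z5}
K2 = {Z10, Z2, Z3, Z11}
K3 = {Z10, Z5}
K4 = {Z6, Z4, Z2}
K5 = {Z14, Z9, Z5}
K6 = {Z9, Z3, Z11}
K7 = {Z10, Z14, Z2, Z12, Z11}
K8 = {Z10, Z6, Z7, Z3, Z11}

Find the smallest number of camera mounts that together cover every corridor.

K1, K6, K7 together cover {Z10, Z14, Z6, Z4, Z2, Z9, Z7, Z12, Z3, Z5, Z11} — every corridor.
No 2 of the 8 camera mounts cover everything (all 28 pairs fall short), so 3 is minimum.
Greedy (largest uncovered first) would take K1, K2, K5, K7 — 4 camera mounts — but 3 suffice.

3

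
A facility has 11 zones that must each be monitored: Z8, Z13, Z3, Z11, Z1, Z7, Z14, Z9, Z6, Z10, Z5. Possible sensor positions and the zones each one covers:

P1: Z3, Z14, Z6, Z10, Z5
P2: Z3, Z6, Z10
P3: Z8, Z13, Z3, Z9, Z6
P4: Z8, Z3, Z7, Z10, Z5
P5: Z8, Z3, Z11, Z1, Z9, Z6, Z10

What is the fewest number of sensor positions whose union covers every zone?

4

P1, P3, P4, P5 together cover {Z8, Z13, Z3, Z11, Z1, Z7, Z14, Z9, Z6, Z10, Z5} — every zone.
No 3 of the 5 sensor positions cover everything (all 10 triples fall short), so 4 is minimum.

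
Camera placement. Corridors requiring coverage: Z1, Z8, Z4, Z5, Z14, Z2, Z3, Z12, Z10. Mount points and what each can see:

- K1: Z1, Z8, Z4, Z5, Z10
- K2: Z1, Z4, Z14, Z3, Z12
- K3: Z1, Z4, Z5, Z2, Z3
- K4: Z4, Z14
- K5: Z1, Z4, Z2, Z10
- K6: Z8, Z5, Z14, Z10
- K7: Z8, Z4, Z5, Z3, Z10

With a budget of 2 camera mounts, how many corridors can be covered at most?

8

Choosing K1, K2 covers {Z1, Z8, Z4, Z5, Z14, Z3, Z12, Z10} — 8 corridors.
No choice of 2 camera mounts does better; here Z2 is left uncovered.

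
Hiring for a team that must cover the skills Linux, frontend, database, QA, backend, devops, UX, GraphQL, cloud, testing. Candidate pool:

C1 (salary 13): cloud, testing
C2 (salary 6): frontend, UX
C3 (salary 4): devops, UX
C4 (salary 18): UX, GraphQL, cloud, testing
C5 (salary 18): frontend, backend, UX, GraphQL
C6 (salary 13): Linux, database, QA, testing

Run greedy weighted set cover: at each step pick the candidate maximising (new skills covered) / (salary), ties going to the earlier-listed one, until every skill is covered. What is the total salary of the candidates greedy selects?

Pick 1: C3 adds 2 new (devops, UX) at salary 4 (ratio 2/4).
Pick 2: C6 adds 4 new (Linux, database, QA, testing) at salary 13 (ratio 4/13).
Pick 3: C2 adds 1 new (frontend) at salary 6 (ratio 1/6).
Pick 4: C4 adds 2 new (GraphQL, cloud) at salary 18 (ratio 2/18).
Pick 5: C5 adds 1 new (backend) at salary 18 (ratio 1/18).
Greedy total salary: 4 + 13 + 6 + 18 + 18 = 59. (The true optimum is 48, so greedy overshoots here.)

59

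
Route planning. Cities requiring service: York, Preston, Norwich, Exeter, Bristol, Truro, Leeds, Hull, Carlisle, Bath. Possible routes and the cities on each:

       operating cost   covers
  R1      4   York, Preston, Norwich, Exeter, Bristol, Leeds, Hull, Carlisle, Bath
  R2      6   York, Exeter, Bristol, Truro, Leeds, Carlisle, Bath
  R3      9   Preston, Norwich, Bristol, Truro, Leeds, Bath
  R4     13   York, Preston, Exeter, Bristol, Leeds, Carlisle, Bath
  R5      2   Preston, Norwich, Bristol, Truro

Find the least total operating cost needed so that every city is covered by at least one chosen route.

R1, R5 cover every city at operating cost 4 + 2 = 6.
Any cover uses at least 2 routes; among all covering selections none totals below 6.

6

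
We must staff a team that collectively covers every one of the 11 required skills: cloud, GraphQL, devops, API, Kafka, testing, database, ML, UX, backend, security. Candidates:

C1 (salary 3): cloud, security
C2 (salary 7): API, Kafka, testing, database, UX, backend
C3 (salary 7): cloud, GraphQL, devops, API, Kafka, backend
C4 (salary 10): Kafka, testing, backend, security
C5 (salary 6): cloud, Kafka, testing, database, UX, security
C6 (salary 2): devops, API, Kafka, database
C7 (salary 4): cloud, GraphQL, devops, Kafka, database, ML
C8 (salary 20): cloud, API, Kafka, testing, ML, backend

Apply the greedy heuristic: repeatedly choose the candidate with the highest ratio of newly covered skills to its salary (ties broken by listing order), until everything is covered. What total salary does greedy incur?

Pick 1: C6 adds 4 new (devops, API, Kafka, database) at salary 2 (ratio 4/2).
Pick 2: C7 adds 3 new (cloud, GraphQL, ML) at salary 4 (ratio 3/4).
Pick 3: C5 adds 3 new (testing, UX, security) at salary 6 (ratio 3/6).
Pick 4: C2 adds 1 new (backend) at salary 7 (ratio 1/7).
Greedy total salary: 2 + 4 + 6 + 7 = 19. (The true optimum is 14, so greedy overshoots here.)

19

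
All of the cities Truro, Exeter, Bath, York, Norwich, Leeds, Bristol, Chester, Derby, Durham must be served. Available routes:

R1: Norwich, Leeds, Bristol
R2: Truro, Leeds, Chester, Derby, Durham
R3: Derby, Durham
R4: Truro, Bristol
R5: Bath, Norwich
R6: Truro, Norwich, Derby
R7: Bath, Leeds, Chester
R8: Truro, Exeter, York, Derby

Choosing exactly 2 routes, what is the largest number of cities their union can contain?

7

Choosing R1, R2 covers {Truro, Norwich, Leeds, Bristol, Chester, Derby, Durham} — 7 cities.
No choice of 2 routes does better; here Exeter, Bath, York are left uncovered.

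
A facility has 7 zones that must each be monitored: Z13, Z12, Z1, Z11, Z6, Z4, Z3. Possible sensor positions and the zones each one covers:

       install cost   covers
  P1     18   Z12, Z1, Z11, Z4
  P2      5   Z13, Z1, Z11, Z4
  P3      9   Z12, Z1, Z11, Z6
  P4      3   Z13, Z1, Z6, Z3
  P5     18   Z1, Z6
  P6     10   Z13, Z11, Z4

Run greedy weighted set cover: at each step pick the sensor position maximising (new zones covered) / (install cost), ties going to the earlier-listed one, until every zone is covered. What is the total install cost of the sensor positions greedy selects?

17

Pick 1: P4 adds 4 new (Z13, Z1, Z6, Z3) at install cost 3 (ratio 4/3).
Pick 2: P2 adds 2 new (Z11, Z4) at install cost 5 (ratio 2/5).
Pick 3: P3 adds 1 new (Z12) at install cost 9 (ratio 1/9).
Greedy total install cost: 3 + 5 + 9 = 17.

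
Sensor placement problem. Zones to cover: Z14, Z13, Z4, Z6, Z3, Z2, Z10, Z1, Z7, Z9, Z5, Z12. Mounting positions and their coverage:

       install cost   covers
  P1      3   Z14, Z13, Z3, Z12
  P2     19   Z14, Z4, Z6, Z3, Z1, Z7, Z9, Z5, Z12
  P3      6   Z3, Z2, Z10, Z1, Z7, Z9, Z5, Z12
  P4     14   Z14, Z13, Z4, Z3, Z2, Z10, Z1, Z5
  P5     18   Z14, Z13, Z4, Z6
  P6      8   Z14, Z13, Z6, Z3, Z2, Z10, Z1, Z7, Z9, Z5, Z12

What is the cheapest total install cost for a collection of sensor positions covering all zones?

22

P4, P6 cover every zone at install cost 14 + 8 = 22.
Any cover uses at least 2 sensor positions; among all covering selections none totals below 22.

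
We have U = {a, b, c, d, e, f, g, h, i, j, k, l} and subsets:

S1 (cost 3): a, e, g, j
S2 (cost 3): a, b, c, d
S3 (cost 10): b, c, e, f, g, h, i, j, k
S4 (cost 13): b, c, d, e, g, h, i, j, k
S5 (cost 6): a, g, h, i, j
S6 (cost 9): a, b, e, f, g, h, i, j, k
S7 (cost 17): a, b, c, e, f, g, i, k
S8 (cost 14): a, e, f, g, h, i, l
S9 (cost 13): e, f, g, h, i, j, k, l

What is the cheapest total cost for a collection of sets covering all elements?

16

S2, S9 cover every element at cost 3 + 13 = 16.
Any cover uses at least 2 sets; among all covering selections none totals below 16.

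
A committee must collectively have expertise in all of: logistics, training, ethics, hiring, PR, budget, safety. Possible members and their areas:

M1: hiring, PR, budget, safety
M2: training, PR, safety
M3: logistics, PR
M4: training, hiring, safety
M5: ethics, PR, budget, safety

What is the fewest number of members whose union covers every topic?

3

M3, M4, M5 together cover {logistics, training, ethics, hiring, PR, budget, safety} — every topic.
No 2 of the 5 members cover everything (all 10 pairs fall short), so 3 is minimum.
Greedy (largest uncovered first) would take M1, M2, M3, M5 — 4 members — but 3 suffice.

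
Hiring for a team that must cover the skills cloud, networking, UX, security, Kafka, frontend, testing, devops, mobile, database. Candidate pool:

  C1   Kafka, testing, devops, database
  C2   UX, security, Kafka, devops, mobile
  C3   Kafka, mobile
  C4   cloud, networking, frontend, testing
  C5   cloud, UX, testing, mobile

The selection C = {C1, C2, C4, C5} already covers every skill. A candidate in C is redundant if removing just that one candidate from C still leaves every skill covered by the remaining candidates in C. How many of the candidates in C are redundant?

1

Drop C1: database uncovered — not redundant.
Drop C2: security uncovered — not redundant.
Drop C4: networking, frontend uncovered — not redundant.
Drop C5: the rest still cover every skill — redundant.
1 redundant: C5.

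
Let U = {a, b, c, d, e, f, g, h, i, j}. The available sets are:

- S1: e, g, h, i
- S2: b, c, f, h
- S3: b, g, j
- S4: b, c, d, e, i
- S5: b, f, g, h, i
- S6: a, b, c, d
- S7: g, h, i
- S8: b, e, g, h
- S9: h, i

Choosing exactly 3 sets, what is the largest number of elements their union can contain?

Choosing S1, S2, S6 covers {a, b, c, d, e, f, g, h, i} — 9 elements.
No choice of 3 sets does better; here j is left uncovered.

9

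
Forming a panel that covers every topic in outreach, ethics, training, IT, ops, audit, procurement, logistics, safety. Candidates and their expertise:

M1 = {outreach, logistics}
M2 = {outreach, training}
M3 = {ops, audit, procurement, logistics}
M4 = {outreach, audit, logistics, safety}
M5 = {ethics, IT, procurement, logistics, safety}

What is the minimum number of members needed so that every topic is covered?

M2, M3, M5 together cover {outreach, ethics, training, IT, ops, audit, procurement, logistics, safety} — every topic.
No 2 of the 5 members cover everything (all 10 pairs fall short), so 3 is minimum.

3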